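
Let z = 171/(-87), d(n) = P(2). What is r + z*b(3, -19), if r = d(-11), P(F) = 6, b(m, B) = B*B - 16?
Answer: -19491/29 ≈ -672.10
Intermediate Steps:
b(m, B) = -16 + B² (b(m, B) = B² - 16 = -16 + B²)
d(n) = 6
z = -57/29 (z = 171*(-1/87) = -57/29 ≈ -1.9655)
r = 6
r + z*b(3, -19) = 6 - 57*(-16 + (-19)²)/29 = 6 - 57*(-16 + 361)/29 = 6 - 57/29*345 = 6 - 19665/29 = -19491/29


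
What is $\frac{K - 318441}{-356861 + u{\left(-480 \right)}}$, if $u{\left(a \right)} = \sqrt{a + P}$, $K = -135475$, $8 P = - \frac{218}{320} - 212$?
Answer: $\frac{207340694625280}{163007710499309} + \frac{7262656 i \sqrt{3242145}}{163007710499309} \approx 1.272 + 8.0224 \cdot 10^{-5} i$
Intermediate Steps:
$P = - \frac{34029}{1280}$ ($P = \frac{- \frac{218}{320} - 212}{8} = \frac{\left(-218\right) \frac{1}{320} - 212}{8} = \frac{- \frac{109}{160} - 212}{8} = \frac{1}{8} \left(- \frac{34029}{160}\right) = - \frac{34029}{1280} \approx -26.585$)
$u{\left(a \right)} = \sqrt{- \frac{34029}{1280} + a}$ ($u{\left(a \right)} = \sqrt{a - \frac{34029}{1280}} = \sqrt{- \frac{34029}{1280} + a}$)
$\frac{K - 318441}{-356861 + u{\left(-480 \right)}} = \frac{-135475 - 318441}{-356861 + \frac{\sqrt{-170145 + 6400 \left(-480\right)}}{80}} = \frac{-135475 - 318441}{-356861 + \frac{\sqrt{-170145 - 3072000}}{80}} = \frac{-135475 - 318441}{-356861 + \frac{\sqrt{-3242145}}{80}} = - \frac{453916}{-356861 + \frac{i \sqrt{3242145}}{80}}$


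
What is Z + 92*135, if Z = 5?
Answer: 12425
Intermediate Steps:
Z + 92*135 = 5 + 92*135 = 5 + 12420 = 12425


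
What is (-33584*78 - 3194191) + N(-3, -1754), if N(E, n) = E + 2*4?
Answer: -5813738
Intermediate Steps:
N(E, n) = 8 + E (N(E, n) = E + 8 = 8 + E)
(-33584*78 - 3194191) + N(-3, -1754) = (-33584*78 - 3194191) + (8 - 3) = (-2619552 - 3194191) + 5 = -5813743 + 5 = -5813738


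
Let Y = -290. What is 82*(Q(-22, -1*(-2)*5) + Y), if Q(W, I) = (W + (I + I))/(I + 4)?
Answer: -166542/7 ≈ -23792.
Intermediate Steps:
Q(W, I) = (W + 2*I)/(4 + I)
82*(Q(-22, -1*(-2)*5) + Y) = 82*((-22 + 2*(-1*(-2)*5))/(4 - 1*(-2)*5) - 290) = 82*((-22 + 2*(2*5))/(4 + 2*5) - 290) = 82*((-22 + 2*10)/(4 + 10) - 290) = 82*((-22 + 20)/14 - 290) = 82*((1/14)*(-2) - 290) = 82*(-1/7 - 290) = 82*(-2031/7) = -166542/7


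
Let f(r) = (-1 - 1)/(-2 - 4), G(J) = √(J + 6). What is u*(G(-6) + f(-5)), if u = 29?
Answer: 29/3 ≈ 9.6667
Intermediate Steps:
G(J) = √(6 + J)
f(r) = ⅓ (f(r) = -2/(-6) = -2*(-⅙) = ⅓)
u*(G(-6) + f(-5)) = 29*(√(6 - 6) + ⅓) = 29*(√0 + ⅓) = 29*(0 + ⅓) = 29*(⅓) = 29/3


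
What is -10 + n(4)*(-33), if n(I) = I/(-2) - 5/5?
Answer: 89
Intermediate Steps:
n(I) = -1 - I/2 (n(I) = I*(-1/2) - 5*1/5 = -I/2 - 1 = -1 - I/2)
-10 + n(4)*(-33) = -10 + (-1 - 1/2*4)*(-33) = -10 + (-1 - 2)*(-33) = -10 - 3*(-33) = -10 + 99 = 89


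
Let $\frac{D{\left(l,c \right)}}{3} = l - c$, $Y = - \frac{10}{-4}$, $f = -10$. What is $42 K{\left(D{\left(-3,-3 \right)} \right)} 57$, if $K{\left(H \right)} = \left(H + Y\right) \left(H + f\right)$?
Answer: $-59850$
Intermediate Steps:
$Y = \frac{5}{2}$ ($Y = \left(-10\right) \left(- \frac{1}{4}\right) = \frac{5}{2} \approx 2.5$)
$D{\left(l,c \right)} = - 3 c + 3 l$ ($D{\left(l,c \right)} = 3 \left(l - c\right) = - 3 c + 3 l$)
$K{\left(H \right)} = \left(-10 + H\right) \left(\frac{5}{2} + H\right)$ ($K{\left(H \right)} = \left(H + \frac{5}{2}\right) \left(H - 10\right) = \left(\frac{5}{2} + H\right) \left(-10 + H\right) = \left(-10 + H\right) \left(\frac{5}{2} + H\right)$)
$42 K{\left(D{\left(-3,-3 \right)} \right)} 57 = 42 \left(-25 + \left(\left(-3\right) \left(-3\right) + 3 \left(-3\right)\right)^{2} - \frac{15 \left(\left(-3\right) \left(-3\right) + 3 \left(-3\right)\right)}{2}\right) 57 = 42 \left(-25 + \left(9 - 9\right)^{2} - \frac{15 \left(9 - 9\right)}{2}\right) 57 = 42 \left(-25 + 0^{2} - 0\right) 57 = 42 \left(-25 + 0 + 0\right) 57 = 42 \left(-25\right) 57 = \left(-1050\right) 57 = -59850$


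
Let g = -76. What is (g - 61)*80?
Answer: -10960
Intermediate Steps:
(g - 61)*80 = (-76 - 61)*80 = -137*80 = -10960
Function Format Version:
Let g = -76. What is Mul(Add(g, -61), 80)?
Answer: -10960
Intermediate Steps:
Mul(Add(g, -61), 80) = Mul(Add(-76, -61), 80) = Mul(-137, 80) = -10960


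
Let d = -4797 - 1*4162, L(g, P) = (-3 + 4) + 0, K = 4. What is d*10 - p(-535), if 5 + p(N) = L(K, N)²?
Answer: -89586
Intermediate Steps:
L(g, P) = 1 (L(g, P) = 1 + 0 = 1)
d = -8959 (d = -4797 - 4162 = -8959)
p(N) = -4 (p(N) = -5 + 1² = -5 + 1 = -4)
d*10 - p(-535) = -8959*10 - 1*(-4) = -89590 + 4 = -89586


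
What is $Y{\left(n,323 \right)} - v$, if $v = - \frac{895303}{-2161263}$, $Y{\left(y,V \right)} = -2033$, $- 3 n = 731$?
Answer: $- \frac{4394742982}{2161263} \approx -2033.4$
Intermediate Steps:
$n = - \frac{731}{3}$ ($n = \left(- \frac{1}{3}\right) 731 = - \frac{731}{3} \approx -243.67$)
$v = \frac{895303}{2161263}$ ($v = \left(-895303\right) \left(- \frac{1}{2161263}\right) = \frac{895303}{2161263} \approx 0.41425$)
$Y{\left(n,323 \right)} - v = -2033 - \frac{895303}{2161263} = - \frac{4394742982}{2161263}$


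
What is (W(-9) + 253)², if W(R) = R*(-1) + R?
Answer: 64009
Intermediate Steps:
W(R) = 0 (W(R) = -R + R = 0)
(W(-9) + 253)² = (0 + 253)² = 253² = 64009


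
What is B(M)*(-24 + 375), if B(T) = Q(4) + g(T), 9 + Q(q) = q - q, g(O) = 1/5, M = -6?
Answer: -15444/5 ≈ -3088.8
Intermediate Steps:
g(O) = 1/5 (g(O) = 1*(1/5) = 1/5)
Q(q) = -9 (Q(q) = -9 + (q - q) = -9 + 0 = -9)
B(T) = -44/5 (B(T) = -9 + 1/5 = -44/5)
B(M)*(-24 + 375) = -44*(-24 + 375)/5 = -44/5*351 = -15444/5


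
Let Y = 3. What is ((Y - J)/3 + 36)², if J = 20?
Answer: 8281/9 ≈ 920.11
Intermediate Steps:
((Y - J)/3 + 36)² = ((3 - 1*20)/3 + 36)² = ((3 - 20)*(⅓) + 36)² = (-17*⅓ + 36)² = (-17/3 + 36)² = (91/3)² = 8281/9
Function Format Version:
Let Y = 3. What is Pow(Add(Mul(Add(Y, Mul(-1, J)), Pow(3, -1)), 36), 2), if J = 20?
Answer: Rational(8281, 9) ≈ 920.11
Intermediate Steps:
Pow(Add(Mul(Add(Y, Mul(-1, J)), Pow(3, -1)), 36), 2) = Pow(Add(Mul(Add(3, Mul(-1, 20)), Pow(3, -1)), 36), 2) = Pow(Add(Mul(Add(3, -20), Rational(1, 3)), 36), 2) = Pow(Add(Mul(-17, Rational(1, 3)), 36), 2) = Pow(Add(Rational(-17, 3), 36), 2) = Pow(Rational(91, 3), 2) = Rational(8281, 9)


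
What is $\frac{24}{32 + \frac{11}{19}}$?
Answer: $\frac{456}{619} \approx 0.73667$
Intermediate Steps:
$\frac{24}{32 + \frac{11}{19}} = \frac{24}{\frac{619}{19}} = 24 \cdot \frac{19}{619} = \frac{456}{619}$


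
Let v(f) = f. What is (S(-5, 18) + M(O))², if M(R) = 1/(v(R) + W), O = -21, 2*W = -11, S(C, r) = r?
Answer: 906304/2809 ≈ 322.64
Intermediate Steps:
W = -11/2 (W = (½)*(-11) = -11/2 ≈ -5.5000)
M(R) = 1/(-11/2 + R) (M(R) = 1/(R - 11/2) = 1/(-11/2 + R))
(S(-5, 18) + M(O))² = (18 + 2/(-11 + 2*(-21)))² = (18 + 2/(-11 - 42))² = (18 + 2/(-53))² = (18 + 2*(-1/53))² = (18 - 2/53)² = (952/53)² = 906304/2809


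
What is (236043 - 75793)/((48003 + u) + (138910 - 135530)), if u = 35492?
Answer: 1282/695 ≈ 1.8446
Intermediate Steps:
(236043 - 75793)/((48003 + u) + (138910 - 135530)) = (236043 - 75793)/((48003 + 35492) + (138910 - 135530)) = 160250/(83495 + 3380) = 160250/86875 = 160250*(1/86875) = 1282/695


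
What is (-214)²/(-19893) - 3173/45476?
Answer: -2145739385/904654068 ≈ -2.3719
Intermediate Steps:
(-214)²/(-19893) - 3173/45476 = 45796*(-1/19893) - 3173*1/45476 = -45796/19893 - 3173/45476 = -2145739385/904654068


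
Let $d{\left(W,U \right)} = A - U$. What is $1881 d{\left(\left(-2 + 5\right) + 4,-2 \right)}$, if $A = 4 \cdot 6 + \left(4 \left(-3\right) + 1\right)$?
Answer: $28215$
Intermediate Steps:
$A = 13$ ($A = 24 + \left(-12 + 1\right) = 24 - 11 = 13$)
$d{\left(W,U \right)} = 13 - U$
$1881 d{\left(\left(-2 + 5\right) + 4,-2 \right)} = 1881 \left(13 - -2\right) = 1881 \left(13 + 2\right) = 1881 \cdot 15 = 28215$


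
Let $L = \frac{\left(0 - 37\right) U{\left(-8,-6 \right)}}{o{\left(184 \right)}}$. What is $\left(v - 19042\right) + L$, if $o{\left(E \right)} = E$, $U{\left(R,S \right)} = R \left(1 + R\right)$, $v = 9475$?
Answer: $- \frac{220300}{23} \approx -9578.3$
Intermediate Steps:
$L = - \frac{259}{23}$ ($L = \frac{\left(0 - 37\right) \left(- 8 \left(1 - 8\right)\right)}{184} = - 37 \left(\left(-8\right) \left(-7\right)\right) \frac{1}{184} = \left(-37\right) 56 \cdot \frac{1}{184} = \left(-2072\right) \frac{1}{184} = - \frac{259}{23} \approx -11.261$)
$\left(v - 19042\right) + L = \left(9475 - 19042\right) - \frac{259}{23} = -9567 - \frac{259}{23} = - \frac{220300}{23}$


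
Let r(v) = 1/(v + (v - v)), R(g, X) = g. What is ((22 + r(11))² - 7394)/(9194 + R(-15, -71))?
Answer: -835625/1110659 ≈ -0.75237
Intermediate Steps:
r(v) = 1/v (r(v) = 1/(v + 0) = 1/v)
((22 + r(11))² - 7394)/(9194 + R(-15, -71)) = ((22 + 1/11)² - 7394)/(9194 - 15) = ((22 + 1/11)² - 7394)/9179 = ((243/11)² - 7394)*(1/9179) = (59049/121 - 7394)*(1/9179) = -835625/121*1/9179 = -835625/1110659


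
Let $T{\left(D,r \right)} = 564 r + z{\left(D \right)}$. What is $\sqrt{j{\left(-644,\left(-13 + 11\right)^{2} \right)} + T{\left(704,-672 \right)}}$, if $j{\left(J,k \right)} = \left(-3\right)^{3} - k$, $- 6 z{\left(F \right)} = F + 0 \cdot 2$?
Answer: $\frac{i \sqrt{3412407}}{3} \approx 615.76 i$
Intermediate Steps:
$z{\left(F \right)} = - \frac{F}{6}$ ($z{\left(F \right)} = - \frac{F + 0 \cdot 2}{6} = - \frac{F + 0}{6} = - \frac{F}{6}$)
$j{\left(J,k \right)} = -27 - k$
$T{\left(D,r \right)} = 564 r - \frac{D}{6}$
$\sqrt{j{\left(-644,\left(-13 + 11\right)^{2} \right)} + T{\left(704,-672 \right)}} = \sqrt{\left(-27 - \left(-13 + 11\right)^{2}\right) + \left(564 \left(-672\right) - \frac{352}{3}\right)} = \sqrt{\left(-27 - \left(-2\right)^{2}\right) - \frac{1137376}{3}} = \sqrt{\left(-27 - 4\right) - \frac{1137376}{3}} = \sqrt{-31 - \frac{1137376}{3}} = \sqrt{- \frac{1137469}{3}} = \frac{i \sqrt{3412407}}{3}$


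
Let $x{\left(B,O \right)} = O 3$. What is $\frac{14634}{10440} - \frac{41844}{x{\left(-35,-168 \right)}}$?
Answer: $\frac{1028303}{12180} \approx 84.426$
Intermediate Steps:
$x{\left(B,O \right)} = 3 O$
$\frac{14634}{10440} - \frac{41844}{x{\left(-35,-168 \right)}} = \frac{14634}{10440} - \frac{41844}{3 \left(-168\right)} = 14634 \cdot \frac{1}{10440} - \frac{41844}{-504} = \frac{813}{580} - - \frac{3487}{42} = \frac{813}{580} + \frac{3487}{42} = \frac{1028303}{12180}$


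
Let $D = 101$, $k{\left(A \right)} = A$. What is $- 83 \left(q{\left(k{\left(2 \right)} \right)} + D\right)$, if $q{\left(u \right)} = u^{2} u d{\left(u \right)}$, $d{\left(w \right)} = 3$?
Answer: $-10375$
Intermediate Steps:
$q{\left(u \right)} = 3 u^{3}$ ($q{\left(u \right)} = u^{2} u 3 = u^{3} \cdot 3 = 3 u^{3}$)
$- 83 \left(q{\left(k{\left(2 \right)} \right)} + D\right) = - 83 \left(3 \cdot 2^{3} + 101\right) = - 83 \left(3 \cdot 8 + 101\right) = - 83 \left(24 + 101\right) = \left(-83\right) 125 = -10375$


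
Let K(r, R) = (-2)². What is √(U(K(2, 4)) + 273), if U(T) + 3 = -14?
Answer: 16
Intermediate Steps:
K(r, R) = 4
U(T) = -17 (U(T) = -3 - 14 = -17)
√(U(K(2, 4)) + 273) = √(-17 + 273) = √256 = 16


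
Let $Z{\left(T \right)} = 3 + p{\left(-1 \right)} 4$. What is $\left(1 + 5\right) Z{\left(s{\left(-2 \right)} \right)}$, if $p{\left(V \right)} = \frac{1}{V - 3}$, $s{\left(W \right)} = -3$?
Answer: $12$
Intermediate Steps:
$p{\left(V \right)} = \frac{1}{-3 + V}$
$Z{\left(T \right)} = 2$ ($Z{\left(T \right)} = 3 + \frac{1}{-3 - 1} \cdot 4 = 3 + \frac{1}{-4} \cdot 4 = 3 - 1 = 2$)
$\left(1 + 5\right) Z{\left(s{\left(-2 \right)} \right)} = \left(1 + 5\right) 2 = 6 \cdot 2 = 12$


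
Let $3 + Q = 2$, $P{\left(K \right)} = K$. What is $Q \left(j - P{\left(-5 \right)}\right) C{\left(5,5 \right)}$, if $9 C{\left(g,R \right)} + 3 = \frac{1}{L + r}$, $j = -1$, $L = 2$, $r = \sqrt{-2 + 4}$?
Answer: $\frac{8}{9} + \frac{2 \sqrt{2}}{9} \approx 1.2032$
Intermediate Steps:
$r = \sqrt{2} \approx 1.4142$
$Q = -1$ ($Q = -3 + 2 = -1$)
$C{\left(g,R \right)} = - \frac{1}{3} + \frac{1}{9 \left(2 + \sqrt{2}\right)}$
$Q \left(j - P{\left(-5 \right)}\right) C{\left(5,5 \right)} = - (-1 - -5) \left(- \frac{2}{9} - \frac{\sqrt{2}}{18}\right) = - (-1 + 5) \left(- \frac{2}{9} - \frac{\sqrt{2}}{18}\right) = \left(-1\right) 4 \left(- \frac{2}{9} - \frac{\sqrt{2}}{18}\right) = - 4 \left(- \frac{2}{9} - \frac{\sqrt{2}}{18}\right) = \frac{8}{9} + \frac{2 \sqrt{2}}{9}$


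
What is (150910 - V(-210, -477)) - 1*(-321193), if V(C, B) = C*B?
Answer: 371933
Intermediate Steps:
V(C, B) = B*C
(150910 - V(-210, -477)) - 1*(-321193) = (150910 - (-477)*(-210)) - 1*(-321193) = (150910 - 1*100170) + 321193 = (150910 - 100170) + 321193 = 50740 + 321193 = 371933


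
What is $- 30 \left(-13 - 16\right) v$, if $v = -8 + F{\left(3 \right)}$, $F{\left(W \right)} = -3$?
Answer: $-9570$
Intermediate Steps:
$v = -11$ ($v = -8 - 3 = -11$)
$- 30 \left(-13 - 16\right) v = - 30 \left(-13 - 16\right) \left(-11\right) = - 30 \left(-29\right) \left(-11\right) = - \left(-870\right) \left(-11\right) = \left(-1\right) 9570 = -9570$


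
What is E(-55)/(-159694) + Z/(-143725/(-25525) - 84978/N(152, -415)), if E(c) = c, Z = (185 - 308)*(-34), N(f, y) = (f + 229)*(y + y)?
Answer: 264247866806005/372769791697 ≈ 708.88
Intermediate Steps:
N(f, y) = 2*y*(229 + f) (N(f, y) = (229 + f)*(2*y) = 2*y*(229 + f))
Z = 4182 (Z = -123*(-34) = 4182)
E(-55)/(-159694) + Z/(-143725/(-25525) - 84978/N(152, -415)) = -55/(-159694) + 4182/(-143725/(-25525) - 84978*(-1/(830*(229 + 152)))) = -55*(-1/159694) + 4182/(-143725*(-1/25525) - 84978/(2*(-415)*381)) = 55/159694 + 4182/(5749/1021 - 84978/(-316230)) = 55/159694 + 4182/(5749/1021 - 84978*(-1/316230)) = 55/159694 + 4182/(5749/1021 + 14163/52705) = 55/159694 + 4182/(317461468/53811805) = 55/159694 + 4182*(53811805/317461468) = 55/159694 + 6618852015/9337102 = 264247866806005/372769791697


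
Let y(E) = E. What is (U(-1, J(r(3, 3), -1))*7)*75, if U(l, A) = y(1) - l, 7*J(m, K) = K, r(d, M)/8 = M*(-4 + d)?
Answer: 1050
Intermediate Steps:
r(d, M) = 8*M*(-4 + d) (r(d, M) = 8*(M*(-4 + d)) = 8*M*(-4 + d))
J(m, K) = K/7
U(l, A) = 1 - l
(U(-1, J(r(3, 3), -1))*7)*75 = ((1 - 1*(-1))*7)*75 = ((1 + 1)*7)*75 = (2*7)*75 = 14*75 = 1050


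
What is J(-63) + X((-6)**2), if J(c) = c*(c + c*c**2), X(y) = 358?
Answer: 15757288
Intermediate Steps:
J(c) = c*(c + c**3)
J(-63) + X((-6)**2) = ((-63)**2 + (-63)**4) + 358 = (3969 + 15752961) + 358 = 15756930 + 358 = 15757288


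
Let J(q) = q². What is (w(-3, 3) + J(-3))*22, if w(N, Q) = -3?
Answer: 132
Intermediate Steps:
(w(-3, 3) + J(-3))*22 = (-3 + (-3)²)*22 = (-3 + 9)*22 = 6*22 = 132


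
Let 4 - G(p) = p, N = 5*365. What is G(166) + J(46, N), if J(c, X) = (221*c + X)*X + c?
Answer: 21883459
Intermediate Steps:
N = 1825
G(p) = 4 - p
J(c, X) = c + X*(X + 221*c) (J(c, X) = (X + 221*c)*X + c = X*(X + 221*c) + c = c + X*(X + 221*c))
G(166) + J(46, N) = (4 - 1*166) + (46 + 1825² + 221*1825*46) = (4 - 166) + (46 + 3330625 + 18552950) = -162 + 21883621 = 21883459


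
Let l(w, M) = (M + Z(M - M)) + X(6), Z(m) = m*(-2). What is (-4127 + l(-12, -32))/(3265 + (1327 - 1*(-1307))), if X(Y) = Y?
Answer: -4153/5899 ≈ -0.70402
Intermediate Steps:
Z(m) = -2*m
l(w, M) = 6 + M (l(w, M) = (M - 2*(M - M)) + 6 = (M - 2*0) + 6 = (M + 0) + 6 = M + 6 = 6 + M)
(-4127 + l(-12, -32))/(3265 + (1327 - 1*(-1307))) = (-4127 + (6 - 32))/(3265 + (1327 - 1*(-1307))) = (-4127 - 26)/(3265 + (1327 + 1307)) = -4153/(3265 + 2634) = -4153/5899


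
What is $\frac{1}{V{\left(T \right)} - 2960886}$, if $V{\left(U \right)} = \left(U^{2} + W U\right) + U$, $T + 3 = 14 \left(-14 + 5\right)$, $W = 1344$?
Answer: $- \frac{1}{3117750} \approx -3.2074 \cdot 10^{-7}$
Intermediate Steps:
$T = -129$ ($T = -3 + 14 \left(-14 + 5\right) = -3 + 14 \left(-9\right) = -3 - 126 = -129$)
$V{\left(U \right)} = U^{2} + 1345 U$ ($V{\left(U \right)} = \left(U^{2} + 1344 U\right) + U = U^{2} + 1345 U$)
$\frac{1}{V{\left(T \right)} - 2960886} = \frac{1}{- 129 \left(1345 - 129\right) - 2960886} = \frac{1}{\left(-129\right) 1216 - 2960886} = \frac{1}{-156864 - 2960886} = \frac{1}{-3117750} = - \frac{1}{3117750}$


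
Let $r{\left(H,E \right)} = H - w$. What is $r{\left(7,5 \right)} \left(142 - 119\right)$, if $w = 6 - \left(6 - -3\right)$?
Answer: $230$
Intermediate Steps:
$w = -3$ ($w = 6 - \left(6 + 3\right) = 6 - 9 = -3$)
$r{\left(H,E \right)} = 3 + H$ ($r{\left(H,E \right)} = H - -3 = H + 3 = 3 + H$)
$r{\left(7,5 \right)} \left(142 - 119\right) = \left(3 + 7\right) \left(142 - 119\right) = 10 \cdot 23 = 230$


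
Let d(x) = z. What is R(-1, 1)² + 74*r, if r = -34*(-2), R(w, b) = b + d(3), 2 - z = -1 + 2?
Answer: 5036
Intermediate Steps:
z = 1 (z = 2 - (-1 + 2) = 2 - 1*1 = 2 - 1 = 1)
d(x) = 1
R(w, b) = 1 + b (R(w, b) = b + 1 = 1 + b)
r = 68
R(-1, 1)² + 74*r = (1 + 1)² + 74*68 = 2² + 5032 = 4 + 5032 = 5036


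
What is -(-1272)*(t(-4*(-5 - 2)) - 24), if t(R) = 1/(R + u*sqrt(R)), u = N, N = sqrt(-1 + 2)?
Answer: -274328/9 - 212*sqrt(7)/63 ≈ -30490.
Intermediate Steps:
N = 1 (N = sqrt(1) = 1)
u = 1
t(R) = 1/(R + sqrt(R)) (t(R) = 1/(R + 1*sqrt(R)) = 1/(R + sqrt(R)))
-(-1272)*(t(-4*(-5 - 2)) - 24) = -(-1272)*(1/(-4*(-5 - 2) + sqrt(-4*(-5 - 2))) - 24) = -(-1272)*(1/(-4*(-7) + sqrt(-4*(-7))) - 24) = -(-1272)*(1/(28 + sqrt(28)) - 24) = -(-1272)*(1/(28 + 2*sqrt(7)) - 24) = -(-1272)*(-24 + 1/(28 + 2*sqrt(7))) = -1272*(24 - 1/(28 + 2*sqrt(7))) = -30528 + 1272/(28 + 2*sqrt(7))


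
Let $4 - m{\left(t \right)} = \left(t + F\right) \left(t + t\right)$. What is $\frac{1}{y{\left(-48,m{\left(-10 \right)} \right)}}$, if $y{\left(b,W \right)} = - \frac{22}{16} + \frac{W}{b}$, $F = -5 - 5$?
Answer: $\frac{8}{55} \approx 0.14545$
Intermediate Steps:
$F = -10$ ($F = -5 - 5 = -10$)
$m{\left(t \right)} = 4 - 2 t \left(-10 + t\right)$ ($m{\left(t \right)} = 4 - \left(t - 10\right) \left(t + t\right) = 4 - \left(-10 + t\right) 2 t = 4 - 2 t \left(-10 + t\right)$)
$y{\left(b,W \right)} = - \frac{11}{8} + \frac{W}{b}$ ($y{\left(b,W \right)} = \left(-22\right) \frac{1}{16} + \frac{W}{b} = - \frac{11}{8} + \frac{W}{b}$)
$\frac{1}{y{\left(-48,m{\left(-10 \right)} \right)}} = \frac{1}{- \frac{11}{8} + \frac{4 - 2 \left(-10\right)^{2} + 20 \left(-10\right)}{-48}} = \frac{1}{- \frac{11}{8} + \left(4 - 200 - 200\right) \left(- \frac{1}{48}\right)} = \frac{1}{- \frac{11}{8} - - \frac{33}{4}} = \frac{1}{- \frac{11}{8} + \frac{33}{4}} = \frac{1}{\frac{55}{8}} = \frac{8}{55}$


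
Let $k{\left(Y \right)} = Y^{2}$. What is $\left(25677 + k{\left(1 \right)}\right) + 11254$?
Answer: $36932$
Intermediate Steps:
$\left(25677 + k{\left(1 \right)}\right) + 11254 = \left(25677 + 1^{2}\right) + 11254 = \left(25677 + 1\right) + 11254 = 25678 + 11254 = 36932$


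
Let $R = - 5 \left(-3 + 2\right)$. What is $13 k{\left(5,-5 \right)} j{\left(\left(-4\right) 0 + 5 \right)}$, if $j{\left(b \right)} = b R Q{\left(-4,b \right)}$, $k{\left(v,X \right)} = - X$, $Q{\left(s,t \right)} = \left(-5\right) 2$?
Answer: $-16250$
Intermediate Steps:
$R = 5$ ($R = \left(-5\right) \left(-1\right) = 5$)
$Q{\left(s,t \right)} = -10$
$j{\left(b \right)} = - 50 b$ ($j{\left(b \right)} = b 5 \left(-10\right) = 5 b \left(-10\right) = - 50 b$)
$13 k{\left(5,-5 \right)} j{\left(\left(-4\right) 0 + 5 \right)} = 13 \left(\left(-1\right) \left(-5\right)\right) \left(- 50 \left(\left(-4\right) 0 + 5\right)\right) = 13 \cdot 5 \left(- 50 \left(0 + 5\right)\right) = 65 \left(\left(-50\right) 5\right) = 65 \left(-250\right) = -16250$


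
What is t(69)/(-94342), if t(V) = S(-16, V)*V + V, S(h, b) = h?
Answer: 1035/94342 ≈ 0.010971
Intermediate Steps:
t(V) = -15*V (t(V) = -16*V + V = -15*V)
t(69)/(-94342) = -15*69/(-94342) = -1035*(-1/94342) = 1035/94342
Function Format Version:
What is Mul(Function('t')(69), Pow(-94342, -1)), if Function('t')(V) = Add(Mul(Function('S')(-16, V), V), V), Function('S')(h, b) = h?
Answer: Rational(1035, 94342) ≈ 0.010971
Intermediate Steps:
Function('t')(V) = Mul(-15, V) (Function('t')(V) = Add(Mul(-16, V), V) = Mul(-15, V))
Mul(Function('t')(69), Pow(-94342, -1)) = Mul(Mul(-15, 69), Pow(-94342, -1)) = Mul(-1035, Rational(-1, 94342)) = Rational(1035, 94342)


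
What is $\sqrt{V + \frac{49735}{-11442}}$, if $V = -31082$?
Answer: $\frac{i \sqrt{4069804739718}}{11442} \approx 176.31 i$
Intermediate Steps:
$\sqrt{V + \frac{49735}{-11442}} = \sqrt{-31082 + \frac{49735}{-11442}} = \sqrt{-31082 + 49735 \left(- \frac{1}{11442}\right)} = \sqrt{-31082 - \frac{49735}{11442}} = \sqrt{- \frac{355689979}{11442}} = \frac{i \sqrt{4069804739718}}{11442}$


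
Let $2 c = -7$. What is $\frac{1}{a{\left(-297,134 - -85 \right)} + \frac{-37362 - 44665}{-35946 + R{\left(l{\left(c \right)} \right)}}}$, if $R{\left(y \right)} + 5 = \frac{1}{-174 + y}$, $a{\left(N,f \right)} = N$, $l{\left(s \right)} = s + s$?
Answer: $- \frac{6507132}{1917771317} \approx -0.0033931$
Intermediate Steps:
$c = - \frac{7}{2}$ ($c = \frac{1}{2} \left(-7\right) = - \frac{7}{2} \approx -3.5$)
$l{\left(s \right)} = 2 s$
$R{\left(y \right)} = -5 + \frac{1}{-174 + y}$
$\frac{1}{a{\left(-297,134 - -85 \right)} + \frac{-37362 - 44665}{-35946 + R{\left(l{\left(c \right)} \right)}}} = \frac{1}{-297 + \frac{-37362 - 44665}{-35946 + \frac{871 - 5 \cdot 2 \left(- \frac{7}{2}\right)}{-174 + 2 \left(- \frac{7}{2}\right)}}} = \frac{1}{-297 - \frac{82027}{-35946 + \frac{871 - -35}{-174 - 7}}} = \frac{1}{-297 - \frac{82027}{-35946 + \frac{871 + 35}{-181}}} = \frac{1}{-297 - \frac{82027}{-35946 - \frac{906}{181}}} = \frac{1}{-297 - \frac{82027}{- \frac{6507132}{181}}} = \frac{1}{-297 - - \frac{14846887}{6507132}} = \frac{1}{-297 + \frac{14846887}{6507132}} = \frac{1}{- \frac{1917771317}{6507132}} = - \frac{6507132}{1917771317}$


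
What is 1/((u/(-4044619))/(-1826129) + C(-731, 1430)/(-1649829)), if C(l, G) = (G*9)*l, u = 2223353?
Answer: 4061876825643208493/23162410975089656369 ≈ 0.17536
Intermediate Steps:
C(l, G) = 9*G*l (C(l, G) = (9*G)*l = 9*G*l)
1/((u/(-4044619))/(-1826129) + C(-731, 1430)/(-1649829)) = 1/((2223353/(-4044619))/(-1826129) + (9*1430*(-731))/(-1649829)) = 1/((2223353*(-1/4044619))*(-1/1826129) - 9407970*(-1/1649829)) = 1/(-2223353/4044619*(-1/1826129) + 3135990/549943) = 1/(2223353/7385996049851 + 3135990/549943) = 1/(23162410975089656369/4061876825643208493) = 4061876825643208493/23162410975089656369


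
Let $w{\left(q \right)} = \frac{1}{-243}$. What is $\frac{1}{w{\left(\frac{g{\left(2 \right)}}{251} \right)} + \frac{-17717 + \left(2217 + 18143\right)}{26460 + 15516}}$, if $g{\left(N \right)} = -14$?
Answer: $\frac{1133352}{66697} \approx 16.993$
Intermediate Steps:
$w{\left(q \right)} = - \frac{1}{243}$
$\frac{1}{w{\left(\frac{g{\left(2 \right)}}{251} \right)} + \frac{-17717 + \left(2217 + 18143\right)}{26460 + 15516}} = \frac{1}{- \frac{1}{243} + \frac{-17717 + \left(2217 + 18143\right)}{26460 + 15516}} = \frac{1}{- \frac{1}{243} + \frac{-17717 + 20360}{41976}} = \frac{1}{- \frac{1}{243} + 2643 \cdot \frac{1}{41976}} = \frac{1}{- \frac{1}{243} + \frac{881}{13992}} = \frac{1}{\frac{66697}{1133352}} = \frac{1133352}{66697}$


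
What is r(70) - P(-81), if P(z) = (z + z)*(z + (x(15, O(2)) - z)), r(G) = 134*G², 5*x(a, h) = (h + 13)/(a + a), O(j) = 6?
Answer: 16415513/25 ≈ 6.5662e+5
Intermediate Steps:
x(a, h) = (13 + h)/(10*a) (x(a, h) = ((h + 13)/(a + a))/5 = ((13 + h)/((2*a)))/5 = ((13 + h)*(1/(2*a)))/5 = ((13 + h)/(2*a))/5 = (13 + h)/(10*a))
P(z) = 19*z/75 (P(z) = (z + z)*(z + ((⅒)*(13 + 6)/15 - z)) = (2*z)*(z + ((⅒)*(1/15)*19 - z)) = (2*z)*(z + (19/150 - z)) = (2*z)*(19/150) = 19*z/75)
r(70) - P(-81) = 134*70² - 19*(-81)/75 = 134*4900 - 1*(-513/25) = 656600 + 513/25 = 16415513/25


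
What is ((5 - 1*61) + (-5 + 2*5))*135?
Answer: -6885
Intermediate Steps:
((5 - 1*61) + (-5 + 2*5))*135 = ((5 - 61) + (-5 + 10))*135 = (-56 + 5)*135 = -51*135 = -6885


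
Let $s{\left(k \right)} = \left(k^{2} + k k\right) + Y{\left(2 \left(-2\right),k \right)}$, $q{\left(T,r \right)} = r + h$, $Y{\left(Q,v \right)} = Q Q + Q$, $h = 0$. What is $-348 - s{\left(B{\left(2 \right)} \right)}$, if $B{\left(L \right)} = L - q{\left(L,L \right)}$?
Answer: $-360$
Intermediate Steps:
$Y{\left(Q,v \right)} = Q + Q^{2}$ ($Y{\left(Q,v \right)} = Q^{2} + Q = Q + Q^{2}$)
$q{\left(T,r \right)} = r$ ($q{\left(T,r \right)} = r + 0 = r$)
$B{\left(L \right)} = 0$ ($B{\left(L \right)} = L - L = 0$)
$s{\left(k \right)} = 12 + 2 k^{2}$ ($s{\left(k \right)} = \left(k^{2} + k k\right) + 2 \left(-2\right) \left(1 + 2 \left(-2\right)\right) = \left(k^{2} + k^{2}\right) - 4 \left(1 - 4\right) = 2 k^{2} - -12 = 2 k^{2} + 12 = 12 + 2 k^{2}$)
$-348 - s{\left(B{\left(2 \right)} \right)} = -348 - \left(12 + 2 \cdot 0^{2}\right) = -348 - \left(12 + 2 \cdot 0\right) = -348 - \left(12 + 0\right) = -348 - 12 = -360$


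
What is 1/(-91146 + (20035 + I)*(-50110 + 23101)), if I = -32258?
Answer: 1/330039861 ≈ 3.0299e-9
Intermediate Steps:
1/(-91146 + (20035 + I)*(-50110 + 23101)) = 1/(-91146 + (20035 - 32258)*(-50110 + 23101)) = 1/(-91146 - 12223*(-27009)) = 1/(-91146 + 330131007) = 1/330039861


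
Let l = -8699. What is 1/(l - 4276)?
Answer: -1/12975 ≈ -7.7071e-5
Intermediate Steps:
1/(l - 4276) = 1/(-8699 - 4276) = 1/(-12975) = -1/12975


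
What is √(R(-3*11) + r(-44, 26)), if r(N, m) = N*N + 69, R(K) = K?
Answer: 2*√493 ≈ 44.407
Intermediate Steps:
r(N, m) = 69 + N² (r(N, m) = N² + 69 = 69 + N²)
√(R(-3*11) + r(-44, 26)) = √(-3*11 + (69 + (-44)²)) = √(-33 + (69 + 1936)) = √(-33 + 2005) = √1972 = 2*√493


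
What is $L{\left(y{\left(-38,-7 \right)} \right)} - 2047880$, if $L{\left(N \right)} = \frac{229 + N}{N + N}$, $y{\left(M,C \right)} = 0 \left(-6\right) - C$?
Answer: $- \frac{14335042}{7} \approx -2.0479 \cdot 10^{6}$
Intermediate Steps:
$y{\left(M,C \right)} = - C$ ($y{\left(M,C \right)} = 0 - C = - C$)
$L{\left(N \right)} = \frac{229 + N}{2 N}$
$L{\left(y{\left(-38,-7 \right)} \right)} - 2047880 = \frac{229 - -7}{2 \left(\left(-1\right) \left(-7\right)\right)} - 2047880 = \frac{229 + 7}{2 \cdot 7} - 2047880 = \frac{1}{2} \cdot \frac{1}{7} \cdot 236 - 2047880 = \frac{118}{7} - 2047880 = - \frac{14335042}{7}$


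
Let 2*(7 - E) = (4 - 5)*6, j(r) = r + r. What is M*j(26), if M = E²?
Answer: 5200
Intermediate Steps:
j(r) = 2*r
E = 10 (E = 7 - (4 - 5)*6/2 = 7 - (-1)*6/2 = 7 - ½*(-6) = 7 + 3 = 10)
M = 100 (M = 10² = 100)
M*j(26) = 100*(2*26) = 100*52 = 5200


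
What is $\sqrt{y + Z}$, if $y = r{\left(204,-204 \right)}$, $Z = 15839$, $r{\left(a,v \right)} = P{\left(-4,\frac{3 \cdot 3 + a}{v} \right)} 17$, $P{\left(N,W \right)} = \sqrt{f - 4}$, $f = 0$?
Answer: $\sqrt{15839 + 34 i} \approx 125.85 + 0.1351 i$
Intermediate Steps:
$P{\left(N,W \right)} = 2 i$ ($P{\left(N,W \right)} = \sqrt{0 - 4} = \sqrt{-4} = 2 i$)
$r{\left(a,v \right)} = 34 i$ ($r{\left(a,v \right)} = 2 i 17 = 34 i$)
$y = 34 i \approx 34.0 i$
$\sqrt{y + Z} = \sqrt{34 i + 15839} = \sqrt{15839 + 34 i}$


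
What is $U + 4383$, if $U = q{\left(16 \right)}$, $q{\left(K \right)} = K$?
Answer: $4399$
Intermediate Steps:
$U = 16$
$U + 4383 = 16 + 4383 = 4399$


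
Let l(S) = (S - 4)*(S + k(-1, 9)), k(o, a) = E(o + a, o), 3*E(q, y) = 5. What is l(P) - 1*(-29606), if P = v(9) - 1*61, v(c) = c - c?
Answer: 100388/3 ≈ 33463.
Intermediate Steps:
E(q, y) = 5/3 (E(q, y) = (1/3)*5 = 5/3)
k(o, a) = 5/3
v(c) = 0
P = -61 (P = 0 - 1*61 = 0 - 61 = -61)
l(S) = (-4 + S)*(5/3 + S) (l(S) = (S - 4)*(S + 5/3) = (-4 + S)*(5/3 + S))
l(P) - 1*(-29606) = (-20/3 + (-61)**2 - 7/3*(-61)) - 1*(-29606) = (-20/3 + 3721 + 427/3) + 29606 = 11570/3 + 29606 = 100388/3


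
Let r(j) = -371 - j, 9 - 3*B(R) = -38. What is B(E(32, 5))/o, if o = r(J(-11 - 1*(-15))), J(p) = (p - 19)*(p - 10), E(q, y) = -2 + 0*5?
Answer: -47/1383 ≈ -0.033984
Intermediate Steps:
E(q, y) = -2 (E(q, y) = -2 + 0 = -2)
B(R) = 47/3 (B(R) = 3 - ⅓*(-38) = 3 + 38/3 = 47/3)
J(p) = (-19 + p)*(-10 + p)
o = -461 (o = -371 - (190 + (-11 - 1*(-15))² - 29*(-11 - 1*(-15))) = -371 - (190 + (-11 + 15)² - 29*(-11 + 15)) = -371 - (190 + 4² - 29*4) = -371 - (190 + 16 - 116) = -371 - 1*90 = -371 - 90 = -461)
B(E(32, 5))/o = (47/3)/(-461) = (47/3)*(-1/461) = -47/1383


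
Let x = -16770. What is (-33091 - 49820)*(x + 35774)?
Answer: -1575640644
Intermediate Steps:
(-33091 - 49820)*(x + 35774) = (-33091 - 49820)*(-16770 + 35774) = -82911*19004 = -1575640644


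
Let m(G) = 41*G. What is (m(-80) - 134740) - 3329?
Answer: -141349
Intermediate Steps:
(m(-80) - 134740) - 3329 = (41*(-80) - 134740) - 3329 = (-3280 - 134740) - 3329 = -138020 - 3329 = -141349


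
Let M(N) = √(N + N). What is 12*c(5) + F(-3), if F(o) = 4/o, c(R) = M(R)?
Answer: -4/3 + 12*√10 ≈ 36.614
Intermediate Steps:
M(N) = √2*√N (M(N) = √(2*N) = √2*√N)
c(R) = √2*√R
12*c(5) + F(-3) = 12*(√2*√5) + 4/(-3) = 12*√10 + 4*(-⅓) = 12*√10 - 4/3 = -4/3 + 12*√10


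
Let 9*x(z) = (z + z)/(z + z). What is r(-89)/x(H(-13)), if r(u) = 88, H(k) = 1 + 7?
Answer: 792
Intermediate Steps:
H(k) = 8
x(z) = ⅑ (x(z) = ((z + z)/(z + z))/9 = ((2*z)/((2*z)))/9 = ((2*z)*(1/(2*z)))/9 = (⅑)*1 = ⅑)
r(-89)/x(H(-13)) = 88/(⅑) = 88*9 = 792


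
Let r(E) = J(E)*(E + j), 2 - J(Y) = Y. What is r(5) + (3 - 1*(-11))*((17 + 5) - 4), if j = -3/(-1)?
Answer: 228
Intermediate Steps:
J(Y) = 2 - Y
j = 3 (j = -3*(-1) = 3)
r(E) = (2 - E)*(3 + E) (r(E) = (2 - E)*(E + 3) = (2 - E)*(3 + E))
r(5) + (3 - 1*(-11))*((17 + 5) - 4) = (6 - 1*5 - 1*5²) + (3 - 1*(-11))*((17 + 5) - 4) = (6 - 5 - 1*25) + (3 + 11)*(22 - 4) = (6 - 5 - 25) + 14*18 = -24 + 252 = 228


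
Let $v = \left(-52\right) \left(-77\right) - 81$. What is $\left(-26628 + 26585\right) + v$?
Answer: $3880$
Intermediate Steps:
$v = 3923$ ($v = 4004 - 81 = 3923$)
$\left(-26628 + 26585\right) + v = \left(-26628 + 26585\right) + 3923 = -43 + 3923 = 3880$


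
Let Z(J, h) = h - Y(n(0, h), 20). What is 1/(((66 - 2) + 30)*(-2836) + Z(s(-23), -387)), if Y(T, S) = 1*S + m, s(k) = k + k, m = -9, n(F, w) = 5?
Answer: -1/266982 ≈ -3.7456e-6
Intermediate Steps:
s(k) = 2*k
Y(T, S) = -9 + S (Y(T, S) = 1*S - 9 = S - 9 = -9 + S)
Z(J, h) = -11 + h (Z(J, h) = h - (-9 + 20) = h - 1*11 = h - 11 = -11 + h)
1/(((66 - 2) + 30)*(-2836) + Z(s(-23), -387)) = 1/(((66 - 2) + 30)*(-2836) + (-11 - 387)) = 1/((64 + 30)*(-2836) - 398) = 1/(94*(-2836) - 398) = 1/(-266584 - 398) = 1/(-266982) = -1/266982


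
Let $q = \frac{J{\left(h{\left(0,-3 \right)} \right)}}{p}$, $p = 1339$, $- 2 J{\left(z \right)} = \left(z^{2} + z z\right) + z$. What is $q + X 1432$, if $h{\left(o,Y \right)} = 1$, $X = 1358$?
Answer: $\frac{5207788765}{2678} \approx 1.9447 \cdot 10^{6}$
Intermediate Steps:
$J{\left(z \right)} = - z^{2} - \frac{z}{2}$ ($J{\left(z \right)} = - \frac{\left(z^{2} + z z\right) + z}{2} = - \frac{\left(z^{2} + z^{2}\right) + z}{2} = - \frac{2 z^{2} + z}{2} = - \frac{z + 2 z^{2}}{2} = - z^{2} - \frac{z}{2}$)
$q = - \frac{3}{2678}$ ($q = \frac{\left(-1\right) 1 \left(\frac{1}{2} + 1\right)}{1339} = \left(-1\right) 1 \cdot \frac{3}{2} \cdot \frac{1}{1339} = \left(- \frac{3}{2}\right) \frac{1}{1339} = - \frac{3}{2678} \approx -0.0011202$)
$q + X 1432 = - \frac{3}{2678} + 1358 \cdot 1432 = - \frac{3}{2678} + 1944656 = \frac{5207788765}{2678}$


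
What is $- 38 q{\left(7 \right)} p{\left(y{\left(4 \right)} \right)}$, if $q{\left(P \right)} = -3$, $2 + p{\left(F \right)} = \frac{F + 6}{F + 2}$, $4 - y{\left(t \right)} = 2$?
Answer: $0$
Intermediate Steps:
$y{\left(t \right)} = 2$ ($y{\left(t \right)} = 4 - 2 = 2$)
$p{\left(F \right)} = -2 + \frac{6 + F}{2 + F}$ ($p{\left(F \right)} = -2 + \frac{F + 6}{F + 2} = -2 + \frac{6 + F}{2 + F}$)
$- 38 q{\left(7 \right)} p{\left(y{\left(4 \right)} \right)} = \left(-38\right) \left(-3\right) \frac{2 - 2}{2 + 2} = 114 \frac{2 - 2}{4} = 114 \cdot \frac{1}{4} \cdot 0 = 114 \cdot 0 = 0$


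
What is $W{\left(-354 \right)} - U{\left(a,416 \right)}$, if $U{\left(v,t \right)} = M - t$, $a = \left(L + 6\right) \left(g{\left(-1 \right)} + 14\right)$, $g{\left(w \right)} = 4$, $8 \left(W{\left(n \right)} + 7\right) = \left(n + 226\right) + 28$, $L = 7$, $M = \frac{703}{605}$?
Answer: $\frac{478359}{1210} \approx 395.34$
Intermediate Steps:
$M = \frac{703}{605}$ ($M = 703 \cdot \frac{1}{605} = \frac{703}{605} \approx 1.162$)
$W{\left(n \right)} = \frac{99}{4} + \frac{n}{8}$ ($W{\left(n \right)} = -7 + \frac{\left(n + 226\right) + 28}{8} = -7 + \frac{\left(226 + n\right) + 28}{8} = -7 + \frac{254 + n}{8} = -7 + \left(\frac{127}{4} + \frac{n}{8}\right) = \frac{99}{4} + \frac{n}{8}$)
$a = 234$ ($a = \left(7 + 6\right) \left(4 + 14\right) = 13 \cdot 18 = 234$)
$U{\left(v,t \right)} = \frac{703}{605} - t$
$W{\left(-354 \right)} - U{\left(a,416 \right)} = \left(\frac{99}{4} + \frac{1}{8} \left(-354\right)\right) - \left(\frac{703}{605} - 416\right) = \left(\frac{99}{4} - \frac{177}{4}\right) - \left(\frac{703}{605} - 416\right) = - \frac{39}{2} - - \frac{250977}{605} = - \frac{39}{2} + \frac{250977}{605} = \frac{478359}{1210}$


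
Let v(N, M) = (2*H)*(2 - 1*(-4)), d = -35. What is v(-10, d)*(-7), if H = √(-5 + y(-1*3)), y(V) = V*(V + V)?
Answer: -84*√13 ≈ -302.87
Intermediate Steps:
y(V) = 2*V² (y(V) = V*(2*V) = 2*V²)
H = √13 (H = √(-5 + 2*(-1*3)²) = √(-5 + 2*(-3)²) = √(-5 + 2*9) = √(-5 + 18) = √13 ≈ 3.6056)
v(N, M) = 12*√13 (v(N, M) = (2*√13)*(2 - 1*(-4)) = (2*√13)*(2 + 4) = (2*√13)*6 = 12*√13)
v(-10, d)*(-7) = (12*√13)*(-7) = -84*√13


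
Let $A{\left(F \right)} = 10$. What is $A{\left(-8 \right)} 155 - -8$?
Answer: $1558$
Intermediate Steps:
$A{\left(-8 \right)} 155 - -8 = 10 \cdot 155 - -8 = 1550 + 8 = 1558$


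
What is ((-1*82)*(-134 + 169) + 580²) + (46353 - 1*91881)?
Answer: 288002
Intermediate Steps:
((-1*82)*(-134 + 169) + 580²) + (46353 - 1*91881) = (-82*35 + 336400) + (46353 - 91881) = (-2870 + 336400) - 45528 = 333530 - 45528 = 288002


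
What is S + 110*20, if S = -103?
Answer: 2097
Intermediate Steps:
S + 110*20 = -103 + 110*20 = -103 + 2200 = 2097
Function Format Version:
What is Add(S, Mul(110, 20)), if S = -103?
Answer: 2097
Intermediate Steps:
Add(S, Mul(110, 20)) = Add(-103, Mul(110, 20)) = Add(-103, 2200) = 2097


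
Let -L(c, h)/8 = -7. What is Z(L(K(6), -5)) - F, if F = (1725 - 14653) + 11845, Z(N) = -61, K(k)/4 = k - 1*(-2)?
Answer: 1022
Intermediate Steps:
K(k) = 8 + 4*k (K(k) = 4*(k - 1*(-2)) = 4*(k + 2) = 4*(2 + k) = 8 + 4*k)
L(c, h) = 56 (L(c, h) = -8*(-7) = 56)
F = -1083 (F = -12928 + 11845 = -1083)
Z(L(K(6), -5)) - F = -61 - 1*(-1083) = -61 + 1083 = 1022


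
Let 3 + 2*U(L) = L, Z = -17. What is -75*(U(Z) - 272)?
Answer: 21150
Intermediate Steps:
U(L) = -3/2 + L/2
-75*(U(Z) - 272) = -75*((-3/2 + (1/2)*(-17)) - 272) = -75*((-3/2 - 17/2) - 272) = -75*(-10 - 272) = -75*(-282) = 21150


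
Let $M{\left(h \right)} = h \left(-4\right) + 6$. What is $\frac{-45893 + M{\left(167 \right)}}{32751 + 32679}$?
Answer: $- \frac{9311}{13086} \approx -0.71152$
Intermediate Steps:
$M{\left(h \right)} = 6 - 4 h$ ($M{\left(h \right)} = - 4 h + 6 = 6 - 4 h$)
$\frac{-45893 + M{\left(167 \right)}}{32751 + 32679} = \frac{-45893 + \left(6 - 668\right)}{32751 + 32679} = \frac{-45893 + \left(6 - 668\right)}{65430} = \left(-45893 - 662\right) \frac{1}{65430} = \left(-46555\right) \frac{1}{65430} = - \frac{9311}{13086}$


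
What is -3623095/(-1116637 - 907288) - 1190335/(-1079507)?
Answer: 1264061035808/436968240995 ≈ 2.8928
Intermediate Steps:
-3623095/(-1116637 - 907288) - 1190335/(-1079507) = -3623095/(-2023925) - 1190335*(-1/1079507) = -3623095*(-1/2023925) + 1190335/1079507 = 724619/404785 + 1190335/1079507 = 1264061035808/436968240995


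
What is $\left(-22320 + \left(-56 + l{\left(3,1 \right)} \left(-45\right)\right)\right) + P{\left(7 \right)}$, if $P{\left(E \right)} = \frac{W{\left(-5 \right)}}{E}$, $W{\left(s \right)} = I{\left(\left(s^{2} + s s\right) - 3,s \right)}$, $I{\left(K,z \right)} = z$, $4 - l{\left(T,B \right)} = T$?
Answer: $- \frac{156952}{7} \approx -22422.0$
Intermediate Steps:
$l{\left(T,B \right)} = 4 - T$
$W{\left(s \right)} = s$
$P{\left(E \right)} = - \frac{5}{E}$
$\left(-22320 + \left(-56 + l{\left(3,1 \right)} \left(-45\right)\right)\right) + P{\left(7 \right)} = \left(-22320 - \left(56 - \left(4 - 3\right) \left(-45\right)\right)\right) - \frac{5}{7} = \left(-22320 + \left(-56 + 1 \left(-45\right)\right)\right) - \frac{5}{7} = \left(-22320 - 101\right) - \frac{5}{7} = -22421 - \frac{5}{7} = - \frac{156952}{7}$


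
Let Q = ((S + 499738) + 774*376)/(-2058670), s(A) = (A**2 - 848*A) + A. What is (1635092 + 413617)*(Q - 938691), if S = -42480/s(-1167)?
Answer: -775423429253385298070802/403214194205 ≈ -1.9231e+12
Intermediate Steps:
s(A) = A**2 - 847*A
S = -7080/391723 (S = -42480*(-1/(1167*(-847 - 1167))) = -42480/((-1167*(-2014))) = -42480/2350338 = -42480*1/2350338 = -7080/391723 ≈ -0.018074)
Q = -154879827923/403214194205 (Q = ((-7080/391723 + 499738) + 774*376)/(-2058670) = (195758861494/391723 + 291024)*(-1/2058670) = (309759655846/391723)*(-1/2058670) = -154879827923/403214194205 ≈ -0.38411)
(1635092 + 413617)*(Q - 938691) = (1635092 + 413617)*(-154879827923/403214194205 - 938691) = 2048709*(-378493690052313578/403214194205) = -775423429253385298070802/403214194205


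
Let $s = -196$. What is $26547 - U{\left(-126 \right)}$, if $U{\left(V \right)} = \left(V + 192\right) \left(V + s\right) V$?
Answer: $-2651205$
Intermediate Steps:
$U{\left(V \right)} = V \left(-196 + V\right) \left(192 + V\right)$ ($U{\left(V \right)} = \left(V + 192\right) \left(V - 196\right) V = \left(192 + V\right) \left(-196 + V\right) V = \left(-196 + V\right) \left(192 + V\right) V = V \left(-196 + V\right) \left(192 + V\right)$)
$26547 - U{\left(-126 \right)} = 26547 - - 126 \left(-37632 + \left(-126\right)^{2} - -504\right) = 26547 - - 126 \left(-37632 + 15876 + 504\right) = 26547 - \left(-126\right) \left(-21252\right) = 26547 - 2677752 = -2651205$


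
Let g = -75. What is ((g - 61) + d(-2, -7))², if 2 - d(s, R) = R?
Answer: 16129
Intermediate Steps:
d(s, R) = 2 - R
((g - 61) + d(-2, -7))² = ((-75 - 61) + (2 - 1*(-7)))² = (-136 + (2 + 7))² = (-136 + 9)² = (-127)² = 16129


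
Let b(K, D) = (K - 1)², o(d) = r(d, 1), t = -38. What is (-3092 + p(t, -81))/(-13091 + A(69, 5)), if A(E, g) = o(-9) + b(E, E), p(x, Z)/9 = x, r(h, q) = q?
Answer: 101/249 ≈ 0.40562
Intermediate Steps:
o(d) = 1
p(x, Z) = 9*x
b(K, D) = (-1 + K)²
A(E, g) = 1 + (-1 + E)²
(-3092 + p(t, -81))/(-13091 + A(69, 5)) = (-3092 + 9*(-38))/(-13091 + (1 + (-1 + 69)²)) = (-3092 - 342)/(-13091 + (1 + 68²)) = -3434/(-13091 + (1 + 4624)) = -3434/(-13091 + 4625) = -3434/(-8466) = -3434*(-1/8466) = 101/249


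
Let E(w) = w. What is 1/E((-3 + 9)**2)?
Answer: 1/36 ≈ 0.027778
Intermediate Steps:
1/E((-3 + 9)**2) = 1/((-3 + 9)**2) = 1/(6**2) = 1/36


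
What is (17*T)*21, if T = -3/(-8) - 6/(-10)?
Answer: 13923/40 ≈ 348.08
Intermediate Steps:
T = 39/40 (T = -3*(-⅛) - 6*(-⅒) = 3/8 + ⅗ = 39/40 ≈ 0.97500)
(17*T)*21 = (17*(39/40))*21 = (663/40)*21 = 13923/40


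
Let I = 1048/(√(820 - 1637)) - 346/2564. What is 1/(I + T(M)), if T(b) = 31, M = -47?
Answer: 41444333186/3084270590033 + 1722413152*I*√817/3084270590033 ≈ 0.013437 + 0.015962*I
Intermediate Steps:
I = -173/1282 - 1048*I*√817/817 (I = 1048/(√(-817)) - 346*1/2564 = 1048/((I*√817)) - 173/1282 = 1048*(-I*√817/817) - 173/1282 = -1048*I*√817/817 - 173/1282 = -173/1282 - 1048*I*√817/817 ≈ -0.13495 - 36.665*I)
1/(I + T(M)) = 1/((-173/1282 - 1048*I*√817/817) + 31) = 1/(39569/1282 - 1048*I*√817/817)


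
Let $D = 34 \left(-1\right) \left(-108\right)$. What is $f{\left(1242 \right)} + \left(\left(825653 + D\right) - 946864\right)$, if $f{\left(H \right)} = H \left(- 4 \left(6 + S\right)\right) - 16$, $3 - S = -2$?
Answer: $-172203$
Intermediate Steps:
$S = 5$ ($S = 3 - -2 = 3 + 2 = 5$)
$D = 3672$ ($D = \left(-34\right) \left(-108\right) = 3672$)
$f{\left(H \right)} = -16 - 44 H$ ($f{\left(H \right)} = H \left(- 4 \left(6 + 5\right)\right) - 16 = H \left(\left(-4\right) 11\right) - 16 = H \left(-44\right) - 16 = - 44 H - 16 = -16 - 44 H$)
$f{\left(1242 \right)} + \left(\left(825653 + D\right) - 946864\right) = \left(-16 - 54648\right) + \left(\left(825653 + 3672\right) - 946864\right) = \left(-16 - 54648\right) + \left(829325 - 946864\right) = -54664 - 117539 = -172203$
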